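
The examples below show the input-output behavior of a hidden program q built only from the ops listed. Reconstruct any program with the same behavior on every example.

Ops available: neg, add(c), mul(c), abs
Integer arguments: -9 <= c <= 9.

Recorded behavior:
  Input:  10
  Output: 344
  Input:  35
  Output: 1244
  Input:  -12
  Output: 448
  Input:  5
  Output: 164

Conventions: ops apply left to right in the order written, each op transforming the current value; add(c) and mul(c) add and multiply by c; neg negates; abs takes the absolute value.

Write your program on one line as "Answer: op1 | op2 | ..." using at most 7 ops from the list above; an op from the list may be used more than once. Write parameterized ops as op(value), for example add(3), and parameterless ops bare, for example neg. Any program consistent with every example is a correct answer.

neg | mul(9) | neg | add(-4) | mul(4) | abs

Check, running the answer program on each example:
  10 -> -10 -> -90 -> 90 -> 86 -> 344 -> 344
  35 -> -35 -> -315 -> 315 -> 311 -> 1244 -> 1244
  -12 -> 12 -> 108 -> -108 -> -112 -> -448 -> 448
  5 -> -5 -> -45 -> 45 -> 41 -> 164 -> 164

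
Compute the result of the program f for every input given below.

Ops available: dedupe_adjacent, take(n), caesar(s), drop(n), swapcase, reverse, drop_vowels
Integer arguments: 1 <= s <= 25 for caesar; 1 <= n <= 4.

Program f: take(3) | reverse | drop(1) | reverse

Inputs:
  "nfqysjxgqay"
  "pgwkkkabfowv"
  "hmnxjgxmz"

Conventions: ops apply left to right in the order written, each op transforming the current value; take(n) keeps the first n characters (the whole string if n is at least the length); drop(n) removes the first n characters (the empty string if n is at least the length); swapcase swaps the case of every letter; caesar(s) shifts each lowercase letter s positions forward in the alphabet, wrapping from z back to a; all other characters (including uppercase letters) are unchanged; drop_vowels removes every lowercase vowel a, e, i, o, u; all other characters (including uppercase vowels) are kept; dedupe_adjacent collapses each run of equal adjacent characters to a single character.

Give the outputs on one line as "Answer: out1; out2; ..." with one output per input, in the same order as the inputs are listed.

Execution, op by op:
  "nfqysjxgqay" -> "nfq" -> "qfn" -> "fn" -> "nf"
  "pgwkkkabfowv" -> "pgw" -> "wgp" -> "gp" -> "pg"
  "hmnxjgxmz" -> "hmn" -> "nmh" -> "mh" -> "hm"

"nf"; "pg"; "hm"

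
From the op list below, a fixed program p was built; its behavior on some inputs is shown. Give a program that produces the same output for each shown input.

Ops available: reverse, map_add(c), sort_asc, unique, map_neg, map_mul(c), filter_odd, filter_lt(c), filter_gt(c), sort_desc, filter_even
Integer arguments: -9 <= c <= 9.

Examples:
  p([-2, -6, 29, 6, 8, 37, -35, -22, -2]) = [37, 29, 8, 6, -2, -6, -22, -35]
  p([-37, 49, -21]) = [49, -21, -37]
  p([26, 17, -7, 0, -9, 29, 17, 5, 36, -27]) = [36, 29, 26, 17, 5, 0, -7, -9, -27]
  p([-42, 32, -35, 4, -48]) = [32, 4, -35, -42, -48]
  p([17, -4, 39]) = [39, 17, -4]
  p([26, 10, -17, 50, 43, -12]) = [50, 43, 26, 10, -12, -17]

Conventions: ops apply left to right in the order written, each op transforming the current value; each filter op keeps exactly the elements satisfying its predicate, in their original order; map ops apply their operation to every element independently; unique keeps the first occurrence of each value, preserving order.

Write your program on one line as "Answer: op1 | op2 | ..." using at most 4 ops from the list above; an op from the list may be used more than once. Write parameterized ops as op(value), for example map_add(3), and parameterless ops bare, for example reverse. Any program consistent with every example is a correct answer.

sort_asc | unique | sort_desc

Check, running the answer program on each example:
  [-2, -6, 29, 6, 8, 37, -35, -22, -2] -> [-35, -22, -6, -2, -2, 6, 8, 29, 37] -> [-35, -22, -6, -2, 6, 8, 29, 37] -> [37, 29, 8, 6, -2, -6, -22, -35]
  [-37, 49, -21] -> [-37, -21, 49] -> [-37, -21, 49] -> [49, -21, -37]
  [26, 17, -7, 0, -9, 29, 17, 5, 36, -27] -> [-27, -9, -7, 0, 5, 17, 17, 26, 29, 36] -> [-27, -9, -7, 0, 5, 17, 26, 29, 36] -> [36, 29, 26, 17, 5, 0, -7, -9, -27]
  [-42, 32, -35, 4, -48] -> [-48, -42, -35, 4, 32] -> [-48, -42, -35, 4, 32] -> [32, 4, -35, -42, -48]
  [17, -4, 39] -> [-4, 17, 39] -> [-4, 17, 39] -> [39, 17, -4]
  [26, 10, -17, 50, 43, -12] -> [-17, -12, 10, 26, 43, 50] -> [-17, -12, 10, 26, 43, 50] -> [50, 43, 26, 10, -12, -17]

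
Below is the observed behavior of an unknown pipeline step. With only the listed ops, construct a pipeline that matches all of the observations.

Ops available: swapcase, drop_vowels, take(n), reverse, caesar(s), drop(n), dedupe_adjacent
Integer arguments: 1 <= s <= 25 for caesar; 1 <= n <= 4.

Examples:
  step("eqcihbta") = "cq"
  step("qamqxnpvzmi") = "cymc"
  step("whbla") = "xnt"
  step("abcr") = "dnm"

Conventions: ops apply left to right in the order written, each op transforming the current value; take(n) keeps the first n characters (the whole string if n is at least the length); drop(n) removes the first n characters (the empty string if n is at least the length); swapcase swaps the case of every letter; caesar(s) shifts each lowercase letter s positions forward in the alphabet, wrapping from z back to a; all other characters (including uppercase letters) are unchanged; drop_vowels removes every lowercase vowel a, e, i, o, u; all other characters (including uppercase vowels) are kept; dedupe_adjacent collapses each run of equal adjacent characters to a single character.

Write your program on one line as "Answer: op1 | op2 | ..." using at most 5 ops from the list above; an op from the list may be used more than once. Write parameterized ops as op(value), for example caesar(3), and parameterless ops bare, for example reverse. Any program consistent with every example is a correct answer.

take(4) | caesar(12) | reverse | drop_vowels

Check, running the answer program on each example:
  "eqcihbta" -> "eqci" -> "qcou" -> "uocq" -> "cq"
  "qamqxnpvzmi" -> "qamq" -> "cmyc" -> "cymc" -> "cymc"
  "whbla" -> "whbl" -> "itnx" -> "xnti" -> "xnt"
  "abcr" -> "abcr" -> "mnod" -> "donm" -> "dnm"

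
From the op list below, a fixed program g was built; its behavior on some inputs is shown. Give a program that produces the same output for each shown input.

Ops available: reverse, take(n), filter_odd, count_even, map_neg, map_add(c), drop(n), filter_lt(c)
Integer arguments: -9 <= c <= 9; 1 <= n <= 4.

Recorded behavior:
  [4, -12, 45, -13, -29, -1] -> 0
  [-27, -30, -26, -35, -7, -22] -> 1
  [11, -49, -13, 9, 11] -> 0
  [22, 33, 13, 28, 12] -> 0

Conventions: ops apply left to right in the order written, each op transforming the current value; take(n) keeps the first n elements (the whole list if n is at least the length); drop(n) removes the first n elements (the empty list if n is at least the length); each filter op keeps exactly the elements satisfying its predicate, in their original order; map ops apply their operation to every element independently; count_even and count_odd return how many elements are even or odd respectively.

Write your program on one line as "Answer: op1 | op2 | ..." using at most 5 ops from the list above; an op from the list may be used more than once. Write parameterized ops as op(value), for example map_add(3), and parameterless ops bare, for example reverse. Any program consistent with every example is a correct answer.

drop(3) | drop(1) | filter_lt(7) | count_even

Check, running the answer program on each example:
  [4, -12, 45, -13, -29, -1] -> [-13, -29, -1] -> [-29, -1] -> [-29, -1] -> 0
  [-27, -30, -26, -35, -7, -22] -> [-35, -7, -22] -> [-7, -22] -> [-7, -22] -> 1
  [11, -49, -13, 9, 11] -> [9, 11] -> [11] -> [] -> 0
  [22, 33, 13, 28, 12] -> [28, 12] -> [12] -> [] -> 0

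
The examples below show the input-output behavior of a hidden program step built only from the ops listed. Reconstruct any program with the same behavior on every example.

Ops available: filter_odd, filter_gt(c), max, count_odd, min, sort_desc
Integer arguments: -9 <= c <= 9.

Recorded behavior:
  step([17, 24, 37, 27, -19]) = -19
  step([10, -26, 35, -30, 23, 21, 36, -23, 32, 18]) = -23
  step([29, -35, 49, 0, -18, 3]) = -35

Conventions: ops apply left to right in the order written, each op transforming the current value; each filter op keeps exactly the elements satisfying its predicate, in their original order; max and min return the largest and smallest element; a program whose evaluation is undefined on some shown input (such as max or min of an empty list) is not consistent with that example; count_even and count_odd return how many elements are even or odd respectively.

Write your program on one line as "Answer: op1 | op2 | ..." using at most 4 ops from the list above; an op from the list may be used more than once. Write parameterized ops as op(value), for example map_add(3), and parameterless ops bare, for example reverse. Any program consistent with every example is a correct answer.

filter_odd | sort_desc | min

Check, running the answer program on each example:
  [17, 24, 37, 27, -19] -> [17, 37, 27, -19] -> [37, 27, 17, -19] -> -19
  [10, -26, 35, -30, 23, 21, 36, -23, 32, 18] -> [35, 23, 21, -23] -> [35, 23, 21, -23] -> -23
  [29, -35, 49, 0, -18, 3] -> [29, -35, 49, 3] -> [49, 29, 3, -35] -> -35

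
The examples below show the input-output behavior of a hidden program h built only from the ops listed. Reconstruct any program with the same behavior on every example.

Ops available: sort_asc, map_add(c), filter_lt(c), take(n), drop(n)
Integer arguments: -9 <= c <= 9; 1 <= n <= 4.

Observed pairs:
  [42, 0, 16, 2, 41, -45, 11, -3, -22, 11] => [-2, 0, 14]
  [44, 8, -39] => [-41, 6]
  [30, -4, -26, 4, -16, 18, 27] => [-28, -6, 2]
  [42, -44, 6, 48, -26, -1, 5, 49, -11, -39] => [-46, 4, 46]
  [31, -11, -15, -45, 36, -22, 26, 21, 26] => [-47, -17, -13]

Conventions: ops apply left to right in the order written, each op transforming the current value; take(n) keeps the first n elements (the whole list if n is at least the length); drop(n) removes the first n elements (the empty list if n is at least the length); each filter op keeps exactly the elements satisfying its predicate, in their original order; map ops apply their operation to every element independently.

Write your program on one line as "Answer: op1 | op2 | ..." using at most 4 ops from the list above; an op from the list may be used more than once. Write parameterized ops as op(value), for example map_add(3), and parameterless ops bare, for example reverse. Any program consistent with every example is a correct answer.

take(4) | drop(1) | sort_asc | map_add(-2)

Check, running the answer program on each example:
  [42, 0, 16, 2, 41, -45, 11, -3, -22, 11] -> [42, 0, 16, 2] -> [0, 16, 2] -> [0, 2, 16] -> [-2, 0, 14]
  [44, 8, -39] -> [44, 8, -39] -> [8, -39] -> [-39, 8] -> [-41, 6]
  [30, -4, -26, 4, -16, 18, 27] -> [30, -4, -26, 4] -> [-4, -26, 4] -> [-26, -4, 4] -> [-28, -6, 2]
  [42, -44, 6, 48, -26, -1, 5, 49, -11, -39] -> [42, -44, 6, 48] -> [-44, 6, 48] -> [-44, 6, 48] -> [-46, 4, 46]
  [31, -11, -15, -45, 36, -22, 26, 21, 26] -> [31, -11, -15, -45] -> [-11, -15, -45] -> [-45, -15, -11] -> [-47, -17, -13]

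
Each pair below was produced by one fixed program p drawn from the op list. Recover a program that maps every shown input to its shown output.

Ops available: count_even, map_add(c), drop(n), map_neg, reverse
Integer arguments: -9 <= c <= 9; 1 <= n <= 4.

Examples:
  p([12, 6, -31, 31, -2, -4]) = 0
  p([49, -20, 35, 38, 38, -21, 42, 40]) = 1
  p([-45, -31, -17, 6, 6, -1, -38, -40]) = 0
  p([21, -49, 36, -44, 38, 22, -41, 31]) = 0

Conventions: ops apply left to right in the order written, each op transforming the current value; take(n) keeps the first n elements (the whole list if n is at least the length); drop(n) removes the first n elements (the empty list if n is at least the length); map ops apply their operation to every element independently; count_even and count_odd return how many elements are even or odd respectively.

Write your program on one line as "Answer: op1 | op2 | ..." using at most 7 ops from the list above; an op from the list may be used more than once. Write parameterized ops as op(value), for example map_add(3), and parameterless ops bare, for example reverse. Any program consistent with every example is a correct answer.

map_add(9) | reverse | drop(2) | drop(4) | map_add(3) | count_even

Check, running the answer program on each example:
  [12, 6, -31, 31, -2, -4] -> [21, 15, -22, 40, 7, 5] -> [5, 7, 40, -22, 15, 21] -> [40, -22, 15, 21] -> [] -> [] -> 0
  [49, -20, 35, 38, 38, -21, 42, 40] -> [58, -11, 44, 47, 47, -12, 51, 49] -> [49, 51, -12, 47, 47, 44, -11, 58] -> [-12, 47, 47, 44, -11, 58] -> [-11, 58] -> [-8, 61] -> 1
  [-45, -31, -17, 6, 6, -1, -38, -40] -> [-36, -22, -8, 15, 15, 8, -29, -31] -> [-31, -29, 8, 15, 15, -8, -22, -36] -> [8, 15, 15, -8, -22, -36] -> [-22, -36] -> [-19, -33] -> 0
  [21, -49, 36, -44, 38, 22, -41, 31] -> [30, -40, 45, -35, 47, 31, -32, 40] -> [40, -32, 31, 47, -35, 45, -40, 30] -> [31, 47, -35, 45, -40, 30] -> [-40, 30] -> [-37, 33] -> 0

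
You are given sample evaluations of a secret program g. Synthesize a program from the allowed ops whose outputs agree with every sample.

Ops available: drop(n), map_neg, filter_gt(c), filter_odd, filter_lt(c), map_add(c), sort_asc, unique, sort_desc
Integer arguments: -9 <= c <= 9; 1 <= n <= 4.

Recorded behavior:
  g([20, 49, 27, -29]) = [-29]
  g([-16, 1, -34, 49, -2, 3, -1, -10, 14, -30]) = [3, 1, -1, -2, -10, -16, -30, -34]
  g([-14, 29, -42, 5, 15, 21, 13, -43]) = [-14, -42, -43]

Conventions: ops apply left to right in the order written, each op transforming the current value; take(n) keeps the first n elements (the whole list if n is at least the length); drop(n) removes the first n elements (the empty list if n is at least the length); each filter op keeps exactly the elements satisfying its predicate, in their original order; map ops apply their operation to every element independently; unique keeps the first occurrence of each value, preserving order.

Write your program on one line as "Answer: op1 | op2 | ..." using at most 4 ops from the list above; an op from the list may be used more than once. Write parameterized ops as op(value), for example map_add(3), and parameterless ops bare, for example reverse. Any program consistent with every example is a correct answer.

sort_asc | sort_desc | filter_lt(5)

Check, running the answer program on each example:
  [20, 49, 27, -29] -> [-29, 20, 27, 49] -> [49, 27, 20, -29] -> [-29]
  [-16, 1, -34, 49, -2, 3, -1, -10, 14, -30] -> [-34, -30, -16, -10, -2, -1, 1, 3, 14, 49] -> [49, 14, 3, 1, -1, -2, -10, -16, -30, -34] -> [3, 1, -1, -2, -10, -16, -30, -34]
  [-14, 29, -42, 5, 15, 21, 13, -43] -> [-43, -42, -14, 5, 13, 15, 21, 29] -> [29, 21, 15, 13, 5, -14, -42, -43] -> [-14, -42, -43]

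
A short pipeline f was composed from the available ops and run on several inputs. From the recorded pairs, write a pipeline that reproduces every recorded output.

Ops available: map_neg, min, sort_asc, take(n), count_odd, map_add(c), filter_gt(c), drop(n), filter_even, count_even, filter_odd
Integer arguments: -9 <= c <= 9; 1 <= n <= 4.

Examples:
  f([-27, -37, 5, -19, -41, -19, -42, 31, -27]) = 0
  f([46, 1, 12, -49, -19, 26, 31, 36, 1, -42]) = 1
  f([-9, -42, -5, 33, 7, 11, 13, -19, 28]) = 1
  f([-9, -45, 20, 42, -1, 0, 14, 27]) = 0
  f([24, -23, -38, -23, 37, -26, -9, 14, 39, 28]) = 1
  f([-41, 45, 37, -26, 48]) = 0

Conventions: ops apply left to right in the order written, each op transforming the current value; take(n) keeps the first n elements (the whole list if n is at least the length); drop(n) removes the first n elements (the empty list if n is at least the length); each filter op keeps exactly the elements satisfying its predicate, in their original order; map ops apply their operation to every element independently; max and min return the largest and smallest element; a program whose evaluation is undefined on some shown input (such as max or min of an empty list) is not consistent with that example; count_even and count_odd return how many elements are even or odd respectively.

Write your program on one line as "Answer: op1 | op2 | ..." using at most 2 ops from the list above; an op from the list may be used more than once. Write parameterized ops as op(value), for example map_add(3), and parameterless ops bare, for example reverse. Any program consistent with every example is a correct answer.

take(2) | count_even

Check, running the answer program on each example:
  [-27, -37, 5, -19, -41, -19, -42, 31, -27] -> [-27, -37] -> 0
  [46, 1, 12, -49, -19, 26, 31, 36, 1, -42] -> [46, 1] -> 1
  [-9, -42, -5, 33, 7, 11, 13, -19, 28] -> [-9, -42] -> 1
  [-9, -45, 20, 42, -1, 0, 14, 27] -> [-9, -45] -> 0
  [24, -23, -38, -23, 37, -26, -9, 14, 39, 28] -> [24, -23] -> 1
  [-41, 45, 37, -26, 48] -> [-41, 45] -> 0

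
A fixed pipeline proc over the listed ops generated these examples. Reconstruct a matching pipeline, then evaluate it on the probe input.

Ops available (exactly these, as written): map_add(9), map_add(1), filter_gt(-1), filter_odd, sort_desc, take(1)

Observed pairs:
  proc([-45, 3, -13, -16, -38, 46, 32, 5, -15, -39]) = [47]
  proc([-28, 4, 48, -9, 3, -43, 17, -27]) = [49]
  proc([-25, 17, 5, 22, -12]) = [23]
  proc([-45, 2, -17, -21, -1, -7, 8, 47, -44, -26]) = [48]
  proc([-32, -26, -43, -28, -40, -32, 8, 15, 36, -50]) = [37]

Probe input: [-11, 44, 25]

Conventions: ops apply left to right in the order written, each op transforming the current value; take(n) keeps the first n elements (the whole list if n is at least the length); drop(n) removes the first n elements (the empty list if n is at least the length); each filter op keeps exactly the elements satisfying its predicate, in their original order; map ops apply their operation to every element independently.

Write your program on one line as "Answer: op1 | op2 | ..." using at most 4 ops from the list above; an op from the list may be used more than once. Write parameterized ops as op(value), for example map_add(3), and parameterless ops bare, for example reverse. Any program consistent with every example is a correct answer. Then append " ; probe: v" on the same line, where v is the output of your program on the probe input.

map_add(1) | sort_desc | take(1) ; probe: [45]

Check, running the answer program on each example:
  [-45, 3, -13, -16, -38, 46, 32, 5, -15, -39] -> [-44, 4, -12, -15, -37, 47, 33, 6, -14, -38] -> [47, 33, 6, 4, -12, -14, -15, -37, -38, -44] -> [47]
  [-28, 4, 48, -9, 3, -43, 17, -27] -> [-27, 5, 49, -8, 4, -42, 18, -26] -> [49, 18, 5, 4, -8, -26, -27, -42] -> [49]
  [-25, 17, 5, 22, -12] -> [-24, 18, 6, 23, -11] -> [23, 18, 6, -11, -24] -> [23]
  [-45, 2, -17, -21, -1, -7, 8, 47, -44, -26] -> [-44, 3, -16, -20, 0, -6, 9, 48, -43, -25] -> [48, 9, 3, 0, -6, -16, -20, -25, -43, -44] -> [48]
  [-32, -26, -43, -28, -40, -32, 8, 15, 36, -50] -> [-31, -25, -42, -27, -39, -31, 9, 16, 37, -49] -> [37, 16, 9, -25, -27, -31, -31, -39, -42, -49] -> [37]
  probe: [-11, 44, 25] -> [-10, 45, 26] -> [45, 26, -10] -> [45]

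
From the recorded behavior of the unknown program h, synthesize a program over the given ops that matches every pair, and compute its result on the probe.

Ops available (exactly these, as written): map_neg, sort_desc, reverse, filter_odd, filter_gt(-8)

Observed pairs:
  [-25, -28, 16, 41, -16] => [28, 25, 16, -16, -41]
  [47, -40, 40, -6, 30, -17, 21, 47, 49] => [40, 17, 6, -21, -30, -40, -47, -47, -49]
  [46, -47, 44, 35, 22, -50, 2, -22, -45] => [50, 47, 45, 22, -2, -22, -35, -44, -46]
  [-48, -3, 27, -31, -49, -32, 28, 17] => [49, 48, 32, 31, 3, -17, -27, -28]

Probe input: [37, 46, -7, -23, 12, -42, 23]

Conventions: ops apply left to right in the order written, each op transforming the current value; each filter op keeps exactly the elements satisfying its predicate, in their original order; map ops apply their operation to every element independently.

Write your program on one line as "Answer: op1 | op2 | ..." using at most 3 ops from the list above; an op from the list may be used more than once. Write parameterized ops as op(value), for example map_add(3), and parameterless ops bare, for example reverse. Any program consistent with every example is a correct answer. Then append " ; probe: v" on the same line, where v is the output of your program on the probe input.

map_neg | sort_desc ; probe: [42, 23, 7, -12, -23, -37, -46]

Check, running the answer program on each example:
  [-25, -28, 16, 41, -16] -> [25, 28, -16, -41, 16] -> [28, 25, 16, -16, -41]
  [47, -40, 40, -6, 30, -17, 21, 47, 49] -> [-47, 40, -40, 6, -30, 17, -21, -47, -49] -> [40, 17, 6, -21, -30, -40, -47, -47, -49]
  [46, -47, 44, 35, 22, -50, 2, -22, -45] -> [-46, 47, -44, -35, -22, 50, -2, 22, 45] -> [50, 47, 45, 22, -2, -22, -35, -44, -46]
  [-48, -3, 27, -31, -49, -32, 28, 17] -> [48, 3, -27, 31, 49, 32, -28, -17] -> [49, 48, 32, 31, 3, -17, -27, -28]
  probe: [37, 46, -7, -23, 12, -42, 23] -> [-37, -46, 7, 23, -12, 42, -23] -> [42, 23, 7, -12, -23, -37, -46]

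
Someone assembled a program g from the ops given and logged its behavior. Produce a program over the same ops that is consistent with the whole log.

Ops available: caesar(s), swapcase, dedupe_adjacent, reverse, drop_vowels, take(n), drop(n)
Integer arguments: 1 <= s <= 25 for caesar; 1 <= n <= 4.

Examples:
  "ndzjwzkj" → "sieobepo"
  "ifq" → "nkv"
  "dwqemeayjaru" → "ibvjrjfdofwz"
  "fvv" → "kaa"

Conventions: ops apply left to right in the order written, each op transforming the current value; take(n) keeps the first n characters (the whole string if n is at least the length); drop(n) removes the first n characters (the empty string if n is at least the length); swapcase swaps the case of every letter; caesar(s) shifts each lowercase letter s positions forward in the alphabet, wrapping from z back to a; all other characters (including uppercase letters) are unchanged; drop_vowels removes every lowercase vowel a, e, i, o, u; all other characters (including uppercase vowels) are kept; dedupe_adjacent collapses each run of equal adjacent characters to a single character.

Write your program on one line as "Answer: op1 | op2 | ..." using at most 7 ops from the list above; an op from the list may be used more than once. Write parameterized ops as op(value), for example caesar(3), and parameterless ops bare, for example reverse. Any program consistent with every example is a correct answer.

caesar(20) | caesar(2) | caesar(3) | caesar(14) | caesar(1) | caesar(17)

Check, running the answer program on each example:
  "ndzjwzkj" -> "hxtdqted" -> "jzvfsvgf" -> "mcyivyji" -> "aqmwjmxw" -> "brnxknyx" -> "sieobepo"
  "ifq" -> "czk" -> "ebm" -> "hep" -> "vsd" -> "wte" -> "nkv"
  "dwqemeayjaru" -> "xqkygyusdulo" -> "zsmaiawufwnq" -> "cvpdldzxizqt" -> "qjdrzrnlwneh" -> "rkesasomxofi" -> "ibvjrjfdofwz"
  "fvv" -> "zpp" -> "brr" -> "euu" -> "sii" -> "tjj" -> "kaa"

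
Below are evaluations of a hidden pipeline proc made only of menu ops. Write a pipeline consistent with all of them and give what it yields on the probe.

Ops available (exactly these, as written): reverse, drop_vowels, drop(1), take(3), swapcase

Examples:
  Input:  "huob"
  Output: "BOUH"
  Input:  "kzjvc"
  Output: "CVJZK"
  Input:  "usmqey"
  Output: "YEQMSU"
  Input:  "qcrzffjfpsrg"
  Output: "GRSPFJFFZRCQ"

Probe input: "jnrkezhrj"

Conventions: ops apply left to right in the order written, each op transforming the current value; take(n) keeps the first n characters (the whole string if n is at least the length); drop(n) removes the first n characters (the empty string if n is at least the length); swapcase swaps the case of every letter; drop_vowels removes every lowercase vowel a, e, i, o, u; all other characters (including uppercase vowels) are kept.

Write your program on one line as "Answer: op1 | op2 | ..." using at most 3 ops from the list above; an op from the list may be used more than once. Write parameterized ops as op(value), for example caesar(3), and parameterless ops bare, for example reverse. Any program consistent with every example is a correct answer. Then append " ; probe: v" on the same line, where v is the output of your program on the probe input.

swapcase | reverse ; probe: "JRHZEKRNJ"

Check, running the answer program on each example:
  "huob" -> "HUOB" -> "BOUH"
  "kzjvc" -> "KZJVC" -> "CVJZK"
  "usmqey" -> "USMQEY" -> "YEQMSU"
  "qcrzffjfpsrg" -> "QCRZFFJFPSRG" -> "GRSPFJFFZRCQ"
  probe: "jnrkezhrj" -> "JNRKEZHRJ" -> "JRHZEKRNJ"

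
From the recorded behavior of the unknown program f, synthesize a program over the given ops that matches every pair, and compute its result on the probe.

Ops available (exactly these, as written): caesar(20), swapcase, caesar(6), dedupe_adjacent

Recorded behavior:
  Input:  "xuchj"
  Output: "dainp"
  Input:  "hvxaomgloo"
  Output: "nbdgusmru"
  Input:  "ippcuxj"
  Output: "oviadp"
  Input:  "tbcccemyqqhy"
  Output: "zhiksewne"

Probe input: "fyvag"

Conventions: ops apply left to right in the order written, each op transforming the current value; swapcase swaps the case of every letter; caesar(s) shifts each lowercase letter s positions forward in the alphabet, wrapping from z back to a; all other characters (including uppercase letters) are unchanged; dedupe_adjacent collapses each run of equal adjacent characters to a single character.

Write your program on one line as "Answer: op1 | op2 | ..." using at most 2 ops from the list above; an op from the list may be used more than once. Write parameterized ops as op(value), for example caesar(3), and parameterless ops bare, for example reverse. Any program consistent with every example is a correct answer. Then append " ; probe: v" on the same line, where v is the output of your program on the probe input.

dedupe_adjacent | caesar(6) ; probe: "lebgm"

Check, running the answer program on each example:
  "xuchj" -> "xuchj" -> "dainp"
  "hvxaomgloo" -> "hvxaomglo" -> "nbdgusmru"
  "ippcuxj" -> "ipcuxj" -> "oviadp"
  "tbcccemyqqhy" -> "tbcemyqhy" -> "zhiksewne"
  probe: "fyvag" -> "fyvag" -> "lebgm"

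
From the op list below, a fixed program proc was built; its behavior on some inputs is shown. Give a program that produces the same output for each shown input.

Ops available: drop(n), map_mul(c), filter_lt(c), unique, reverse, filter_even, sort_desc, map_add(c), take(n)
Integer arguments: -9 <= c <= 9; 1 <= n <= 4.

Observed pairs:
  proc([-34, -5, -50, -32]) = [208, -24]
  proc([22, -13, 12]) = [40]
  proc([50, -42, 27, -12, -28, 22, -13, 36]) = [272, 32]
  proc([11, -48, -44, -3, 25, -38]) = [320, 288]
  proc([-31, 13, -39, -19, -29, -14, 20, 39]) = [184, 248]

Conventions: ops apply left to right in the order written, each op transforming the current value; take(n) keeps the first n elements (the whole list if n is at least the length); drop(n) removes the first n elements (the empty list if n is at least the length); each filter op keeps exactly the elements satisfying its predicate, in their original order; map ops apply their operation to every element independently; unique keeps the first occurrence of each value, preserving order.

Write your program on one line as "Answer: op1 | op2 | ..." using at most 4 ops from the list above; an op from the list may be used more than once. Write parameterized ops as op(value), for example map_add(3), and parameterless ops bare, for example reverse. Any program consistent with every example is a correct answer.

filter_lt(1) | map_add(8) | take(2) | map_mul(-8)

Check, running the answer program on each example:
  [-34, -5, -50, -32] -> [-34, -5, -50, -32] -> [-26, 3, -42, -24] -> [-26, 3] -> [208, -24]
  [22, -13, 12] -> [-13] -> [-5] -> [-5] -> [40]
  [50, -42, 27, -12, -28, 22, -13, 36] -> [-42, -12, -28, -13] -> [-34, -4, -20, -5] -> [-34, -4] -> [272, 32]
  [11, -48, -44, -3, 25, -38] -> [-48, -44, -3, -38] -> [-40, -36, 5, -30] -> [-40, -36] -> [320, 288]
  [-31, 13, -39, -19, -29, -14, 20, 39] -> [-31, -39, -19, -29, -14] -> [-23, -31, -11, -21, -6] -> [-23, -31] -> [184, 248]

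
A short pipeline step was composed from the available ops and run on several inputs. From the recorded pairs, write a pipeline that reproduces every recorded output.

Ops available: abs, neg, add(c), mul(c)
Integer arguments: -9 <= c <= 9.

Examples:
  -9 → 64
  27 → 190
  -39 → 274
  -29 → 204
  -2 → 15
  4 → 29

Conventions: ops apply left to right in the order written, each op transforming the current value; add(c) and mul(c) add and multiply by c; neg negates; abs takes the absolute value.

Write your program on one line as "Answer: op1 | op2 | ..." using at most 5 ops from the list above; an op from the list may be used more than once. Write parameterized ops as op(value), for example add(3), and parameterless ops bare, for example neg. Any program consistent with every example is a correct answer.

abs | mul(7) | add(6) | add(-5)

Check, running the answer program on each example:
  -9 -> 9 -> 63 -> 69 -> 64
  27 -> 27 -> 189 -> 195 -> 190
  -39 -> 39 -> 273 -> 279 -> 274
  -29 -> 29 -> 203 -> 209 -> 204
  -2 -> 2 -> 14 -> 20 -> 15
  4 -> 4 -> 28 -> 34 -> 29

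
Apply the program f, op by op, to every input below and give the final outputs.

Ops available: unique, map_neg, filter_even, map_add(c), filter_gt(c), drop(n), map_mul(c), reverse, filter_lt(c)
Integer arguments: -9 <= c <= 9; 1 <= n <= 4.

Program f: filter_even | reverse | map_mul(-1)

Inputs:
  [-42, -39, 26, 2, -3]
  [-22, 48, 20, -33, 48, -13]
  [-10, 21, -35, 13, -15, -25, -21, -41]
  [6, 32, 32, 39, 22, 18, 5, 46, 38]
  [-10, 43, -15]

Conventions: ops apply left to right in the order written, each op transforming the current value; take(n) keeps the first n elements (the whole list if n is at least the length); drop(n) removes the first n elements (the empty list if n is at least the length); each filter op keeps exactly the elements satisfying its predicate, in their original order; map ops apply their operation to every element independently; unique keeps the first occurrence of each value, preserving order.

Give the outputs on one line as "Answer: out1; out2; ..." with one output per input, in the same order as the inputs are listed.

[-2, -26, 42]; [-48, -20, -48, 22]; [10]; [-38, -46, -18, -22, -32, -32, -6]; [10]

Execution, op by op:
  [-42, -39, 26, 2, -3] -> [-42, 26, 2] -> [2, 26, -42] -> [-2, -26, 42]
  [-22, 48, 20, -33, 48, -13] -> [-22, 48, 20, 48] -> [48, 20, 48, -22] -> [-48, -20, -48, 22]
  [-10, 21, -35, 13, -15, -25, -21, -41] -> [-10] -> [-10] -> [10]
  [6, 32, 32, 39, 22, 18, 5, 46, 38] -> [6, 32, 32, 22, 18, 46, 38] -> [38, 46, 18, 22, 32, 32, 6] -> [-38, -46, -18, -22, -32, -32, -6]
  [-10, 43, -15] -> [-10] -> [-10] -> [10]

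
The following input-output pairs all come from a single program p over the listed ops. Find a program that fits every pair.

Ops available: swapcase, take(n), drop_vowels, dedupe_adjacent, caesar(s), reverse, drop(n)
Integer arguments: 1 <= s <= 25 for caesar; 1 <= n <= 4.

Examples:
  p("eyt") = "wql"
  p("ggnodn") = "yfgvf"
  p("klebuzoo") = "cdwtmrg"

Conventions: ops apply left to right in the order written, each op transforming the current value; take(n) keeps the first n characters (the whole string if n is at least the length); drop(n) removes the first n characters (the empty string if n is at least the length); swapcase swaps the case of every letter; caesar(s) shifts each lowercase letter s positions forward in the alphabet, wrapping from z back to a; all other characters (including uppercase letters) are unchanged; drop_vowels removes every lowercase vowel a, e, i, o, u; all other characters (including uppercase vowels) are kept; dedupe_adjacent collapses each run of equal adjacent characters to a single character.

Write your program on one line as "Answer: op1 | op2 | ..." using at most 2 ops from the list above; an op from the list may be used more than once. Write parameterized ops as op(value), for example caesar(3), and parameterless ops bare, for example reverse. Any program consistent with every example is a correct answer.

dedupe_adjacent | caesar(18)

Check, running the answer program on each example:
  "eyt" -> "eyt" -> "wql"
  "ggnodn" -> "gnodn" -> "yfgvf"
  "klebuzoo" -> "klebuzo" -> "cdwtmrg"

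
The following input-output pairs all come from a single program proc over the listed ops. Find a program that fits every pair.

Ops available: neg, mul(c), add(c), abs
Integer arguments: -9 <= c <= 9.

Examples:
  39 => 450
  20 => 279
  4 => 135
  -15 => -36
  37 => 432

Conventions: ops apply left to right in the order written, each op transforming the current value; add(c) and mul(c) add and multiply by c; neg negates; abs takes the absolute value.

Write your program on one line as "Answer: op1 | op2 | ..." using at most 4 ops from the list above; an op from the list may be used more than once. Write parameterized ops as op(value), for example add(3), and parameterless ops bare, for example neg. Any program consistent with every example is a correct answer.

neg | add(-8) | add(-3) | mul(-9)

Check, running the answer program on each example:
  39 -> -39 -> -47 -> -50 -> 450
  20 -> -20 -> -28 -> -31 -> 279
  4 -> -4 -> -12 -> -15 -> 135
  -15 -> 15 -> 7 -> 4 -> -36
  37 -> -37 -> -45 -> -48 -> 432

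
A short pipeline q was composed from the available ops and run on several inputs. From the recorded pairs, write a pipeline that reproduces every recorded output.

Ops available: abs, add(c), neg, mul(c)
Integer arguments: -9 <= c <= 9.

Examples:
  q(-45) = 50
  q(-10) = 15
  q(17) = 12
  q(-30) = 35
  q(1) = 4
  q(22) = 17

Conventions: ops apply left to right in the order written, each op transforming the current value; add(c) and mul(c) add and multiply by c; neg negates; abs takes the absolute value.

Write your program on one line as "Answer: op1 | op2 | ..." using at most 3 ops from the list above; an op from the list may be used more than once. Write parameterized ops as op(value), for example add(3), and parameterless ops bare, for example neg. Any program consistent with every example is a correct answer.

add(-5) | abs

Check, running the answer program on each example:
  -45 -> -50 -> 50
  -10 -> -15 -> 15
  17 -> 12 -> 12
  -30 -> -35 -> 35
  1 -> -4 -> 4
  22 -> 17 -> 17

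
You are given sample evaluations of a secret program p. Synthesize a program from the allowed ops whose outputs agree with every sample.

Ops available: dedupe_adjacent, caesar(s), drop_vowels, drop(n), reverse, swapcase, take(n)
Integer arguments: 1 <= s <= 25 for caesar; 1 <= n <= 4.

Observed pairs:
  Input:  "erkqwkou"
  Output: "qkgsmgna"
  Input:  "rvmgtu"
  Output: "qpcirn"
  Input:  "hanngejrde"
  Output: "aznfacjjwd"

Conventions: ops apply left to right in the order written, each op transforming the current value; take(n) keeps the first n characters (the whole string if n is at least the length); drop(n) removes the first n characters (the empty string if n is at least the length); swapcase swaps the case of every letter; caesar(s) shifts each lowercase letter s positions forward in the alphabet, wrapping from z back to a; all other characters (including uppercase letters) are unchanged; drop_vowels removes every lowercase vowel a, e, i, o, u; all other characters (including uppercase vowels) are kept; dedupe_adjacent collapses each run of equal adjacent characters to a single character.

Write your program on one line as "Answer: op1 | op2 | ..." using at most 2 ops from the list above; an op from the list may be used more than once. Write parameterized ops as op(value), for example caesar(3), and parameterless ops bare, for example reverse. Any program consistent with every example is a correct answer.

caesar(22) | reverse

Check, running the answer program on each example:
  "erkqwkou" -> "angmsgkq" -> "qkgsmgna"
  "rvmgtu" -> "nricpq" -> "qpcirn"
  "hanngejrde" -> "dwjjcafnza" -> "aznfacjjwd"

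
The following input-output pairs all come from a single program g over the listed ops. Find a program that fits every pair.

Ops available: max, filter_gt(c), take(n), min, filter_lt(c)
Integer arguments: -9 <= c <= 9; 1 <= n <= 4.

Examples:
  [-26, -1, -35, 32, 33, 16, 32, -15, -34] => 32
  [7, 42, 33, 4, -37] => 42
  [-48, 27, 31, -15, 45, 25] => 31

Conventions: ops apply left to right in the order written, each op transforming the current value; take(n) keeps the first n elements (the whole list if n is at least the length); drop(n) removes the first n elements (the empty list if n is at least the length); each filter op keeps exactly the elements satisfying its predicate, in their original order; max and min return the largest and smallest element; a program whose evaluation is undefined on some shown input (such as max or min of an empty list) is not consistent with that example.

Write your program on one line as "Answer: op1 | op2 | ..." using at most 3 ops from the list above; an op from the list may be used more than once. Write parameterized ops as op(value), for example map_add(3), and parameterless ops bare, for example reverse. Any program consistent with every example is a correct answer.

take(4) | filter_gt(0) | max

Check, running the answer program on each example:
  [-26, -1, -35, 32, 33, 16, 32, -15, -34] -> [-26, -1, -35, 32] -> [32] -> 32
  [7, 42, 33, 4, -37] -> [7, 42, 33, 4] -> [7, 42, 33, 4] -> 42
  [-48, 27, 31, -15, 45, 25] -> [-48, 27, 31, -15] -> [27, 31] -> 31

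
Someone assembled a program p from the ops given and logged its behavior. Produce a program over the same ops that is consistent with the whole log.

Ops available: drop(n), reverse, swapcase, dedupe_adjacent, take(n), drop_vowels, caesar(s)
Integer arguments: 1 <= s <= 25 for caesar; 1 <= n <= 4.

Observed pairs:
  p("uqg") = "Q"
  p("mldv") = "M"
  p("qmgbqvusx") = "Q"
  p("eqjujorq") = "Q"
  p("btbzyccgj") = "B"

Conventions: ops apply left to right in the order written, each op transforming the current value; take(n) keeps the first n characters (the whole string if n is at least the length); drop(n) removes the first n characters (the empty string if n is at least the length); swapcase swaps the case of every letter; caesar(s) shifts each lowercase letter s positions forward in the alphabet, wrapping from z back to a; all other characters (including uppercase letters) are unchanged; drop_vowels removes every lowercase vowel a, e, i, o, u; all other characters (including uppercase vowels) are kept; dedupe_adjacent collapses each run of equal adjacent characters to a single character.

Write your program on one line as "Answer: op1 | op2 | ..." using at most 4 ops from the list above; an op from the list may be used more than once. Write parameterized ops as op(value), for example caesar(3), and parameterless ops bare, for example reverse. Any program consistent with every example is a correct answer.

dedupe_adjacent | drop_vowels | take(1) | swapcase

Check, running the answer program on each example:
  "uqg" -> "uqg" -> "qg" -> "q" -> "Q"
  "mldv" -> "mldv" -> "mldv" -> "m" -> "M"
  "qmgbqvusx" -> "qmgbqvusx" -> "qmgbqvsx" -> "q" -> "Q"
  "eqjujorq" -> "eqjujorq" -> "qjjrq" -> "q" -> "Q"
  "btbzyccgj" -> "btbzycgj" -> "btbzycgj" -> "b" -> "B"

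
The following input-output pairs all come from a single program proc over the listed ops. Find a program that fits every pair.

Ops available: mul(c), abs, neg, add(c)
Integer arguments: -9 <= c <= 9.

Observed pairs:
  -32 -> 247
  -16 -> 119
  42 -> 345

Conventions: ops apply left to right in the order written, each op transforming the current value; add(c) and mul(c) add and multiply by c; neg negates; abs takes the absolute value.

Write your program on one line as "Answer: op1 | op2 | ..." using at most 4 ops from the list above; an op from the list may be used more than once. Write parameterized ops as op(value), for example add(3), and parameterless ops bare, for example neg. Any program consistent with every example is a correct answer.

mul(-8) | add(-9) | abs

Check, running the answer program on each example:
  -32 -> 256 -> 247 -> 247
  -16 -> 128 -> 119 -> 119
  42 -> -336 -> -345 -> 345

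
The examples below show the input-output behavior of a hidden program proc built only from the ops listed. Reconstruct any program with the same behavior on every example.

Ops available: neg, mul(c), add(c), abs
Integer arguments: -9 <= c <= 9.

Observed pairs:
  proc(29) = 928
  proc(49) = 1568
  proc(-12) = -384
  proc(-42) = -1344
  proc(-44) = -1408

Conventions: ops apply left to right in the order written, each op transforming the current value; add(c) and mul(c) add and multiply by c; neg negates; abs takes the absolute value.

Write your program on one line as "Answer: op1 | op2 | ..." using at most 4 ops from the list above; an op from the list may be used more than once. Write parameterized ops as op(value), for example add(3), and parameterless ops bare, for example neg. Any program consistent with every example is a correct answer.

mul(-2) | mul(-2) | mul(-8) | neg

Check, running the answer program on each example:
  29 -> -58 -> 116 -> -928 -> 928
  49 -> -98 -> 196 -> -1568 -> 1568
  -12 -> 24 -> -48 -> 384 -> -384
  -42 -> 84 -> -168 -> 1344 -> -1344
  -44 -> 88 -> -176 -> 1408 -> -1408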